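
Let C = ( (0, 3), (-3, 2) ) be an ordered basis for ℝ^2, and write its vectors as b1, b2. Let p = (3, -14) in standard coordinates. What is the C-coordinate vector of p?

(-4, -1)

Write p = c_1 b1 + c_2 b2 and solve for the c_i.
System: 0c_1 - 3c_2 = 3, 3c_1 + 2c_2 = -14; solving gives c_1 = -4, c_2 = -1.
Check: -4b1 - b2 = (3, -14).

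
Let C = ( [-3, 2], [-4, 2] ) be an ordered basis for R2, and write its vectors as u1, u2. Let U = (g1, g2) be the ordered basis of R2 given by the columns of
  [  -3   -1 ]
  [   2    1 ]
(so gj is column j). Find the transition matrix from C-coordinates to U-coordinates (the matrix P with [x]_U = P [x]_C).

[[1, 2], [0, -2]]

Let M have columns uj and N have columns gj. Then for every x, N [x]_U = x = M [x]_C, so P = N^(-1) M.
Since det N = -1, N^(-1) has integer entries; multiplying gives P = [[1, 2], [0, -2]].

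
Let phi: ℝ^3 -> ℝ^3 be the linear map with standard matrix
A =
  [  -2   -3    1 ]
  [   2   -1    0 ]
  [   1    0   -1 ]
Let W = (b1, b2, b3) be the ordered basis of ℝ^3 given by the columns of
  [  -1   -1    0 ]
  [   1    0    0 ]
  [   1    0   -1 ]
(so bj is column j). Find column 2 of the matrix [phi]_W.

Column 2 of [phi]_W is the W-coordinate vector of phi(b2).
In standard coordinates phi(b2) = A b2 = (2, -2, -1).
Converting to W: (2, -2, -1) = -2b1 + 0·b2 - b3, so the coordinate vector is (-2, 0, -1).

(-2, 0, -1)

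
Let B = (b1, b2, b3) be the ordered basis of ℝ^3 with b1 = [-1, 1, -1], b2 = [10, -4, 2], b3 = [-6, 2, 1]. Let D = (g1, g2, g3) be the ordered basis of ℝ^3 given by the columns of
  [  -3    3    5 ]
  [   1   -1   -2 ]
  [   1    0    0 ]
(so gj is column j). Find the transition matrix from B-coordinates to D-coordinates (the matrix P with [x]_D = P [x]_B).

Let M have columns bj and N have columns gj. Then for every x, N [x]_D = x = M [x]_B, so P = N^(-1) M.
Since det N = -1, N^(-1) has integer entries; multiplying gives P = [[-1, 2, 1], [2, 2, -1], [-2, 2, 0]].

[[-1, 2, 1], [2, 2, -1], [-2, 2, 0]]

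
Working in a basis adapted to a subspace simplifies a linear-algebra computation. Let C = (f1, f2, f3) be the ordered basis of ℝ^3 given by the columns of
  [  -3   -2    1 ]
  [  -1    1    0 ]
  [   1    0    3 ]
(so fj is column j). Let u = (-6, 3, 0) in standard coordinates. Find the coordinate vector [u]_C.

(0, 3, 0)

Write u = c_1 f1 + ... + c_3 f3 and solve for the c_i.
Solving this 3x3 system gives c = (0, 3, 0).
Check: 0·f1 + 3f2 + 0·f3 = (-6, 3, 0).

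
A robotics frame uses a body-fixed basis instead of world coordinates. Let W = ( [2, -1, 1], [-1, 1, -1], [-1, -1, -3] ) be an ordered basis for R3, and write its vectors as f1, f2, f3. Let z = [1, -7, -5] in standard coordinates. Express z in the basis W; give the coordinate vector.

[0, -4, 3]

Write z = c_1 f1 + ... + c_3 f3 and solve for the c_i.
Solving this 3x3 system gives c = (0, -4, 3).
Check: 0·f1 - 4f2 + 3f3 = [1, -7, -5].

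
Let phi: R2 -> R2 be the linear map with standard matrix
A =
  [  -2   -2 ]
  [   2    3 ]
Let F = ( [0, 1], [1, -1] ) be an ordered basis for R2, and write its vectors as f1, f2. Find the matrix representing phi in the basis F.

Let P have columns f1, f2. Then [phi]_F = P^(-1) A P.
Here det P = -1, so P^(-1) is integer; computing A P first and then P^(-1)(A P) gives [[1, -1], [-2, 0]].

[[1, -1], [-2, 0]]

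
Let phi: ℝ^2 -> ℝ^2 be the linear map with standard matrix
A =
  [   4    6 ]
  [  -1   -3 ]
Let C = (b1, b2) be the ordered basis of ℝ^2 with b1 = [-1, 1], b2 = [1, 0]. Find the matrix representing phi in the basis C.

[[-2, -1], [0, 3]]

Let P have columns b1, b2. Then [phi]_C = P^(-1) A P.
Here det P = -1, so P^(-1) is integer; computing A P first and then P^(-1)(A P) gives [[-2, -1], [0, 3]].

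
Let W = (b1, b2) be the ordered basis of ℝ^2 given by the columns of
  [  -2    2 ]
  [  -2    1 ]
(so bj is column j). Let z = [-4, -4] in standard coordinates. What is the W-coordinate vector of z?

[z]_W is the unique c with M c = z, where M has columns b1, b2.
System: -2c_1 + 2c_2 = -4, -2c_1 + c_2 = -4; solving gives c_1 = 2, c_2 = 0.
Check: 2b1 + 0·b2 = [-4, -4].

[2, 0]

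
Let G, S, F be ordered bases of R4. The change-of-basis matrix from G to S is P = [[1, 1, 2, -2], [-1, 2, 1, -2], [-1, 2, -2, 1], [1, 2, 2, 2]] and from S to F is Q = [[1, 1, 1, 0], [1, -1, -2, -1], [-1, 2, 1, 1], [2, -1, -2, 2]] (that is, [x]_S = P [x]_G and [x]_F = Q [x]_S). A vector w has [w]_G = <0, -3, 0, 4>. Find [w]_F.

<-27, 5, -17, 0>

Composing the changes, [w]_F = Q P [w]_G.
Q P = [[-1, 5, 1, -3], [3, -7, 3, -4], [-3, 7, 0, 1], [7, 0, 11, 0]]; applying this to <0, -3, 0, 4> gives <-27, 5, -17, 0>.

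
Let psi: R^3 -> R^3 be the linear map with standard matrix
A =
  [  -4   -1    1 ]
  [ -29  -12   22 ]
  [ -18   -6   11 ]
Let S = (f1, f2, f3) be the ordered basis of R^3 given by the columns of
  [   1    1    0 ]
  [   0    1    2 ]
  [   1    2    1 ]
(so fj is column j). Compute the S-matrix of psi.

The j-th column of [psi]_S is [psi(fj)]_S.
psi(f1) = A f1 = (-3, -7, -7) = -2f1 - f2 - 3f3, so column 1 is (-2, -1, -3).
Repeating for f2, f3 and assembling the columns gives [[-2, -2, -3], [-1, -1, 2], [-3, 2, -2]].

[[-2, -2, -3], [-1, -1, 2], [-3, 2, -2]]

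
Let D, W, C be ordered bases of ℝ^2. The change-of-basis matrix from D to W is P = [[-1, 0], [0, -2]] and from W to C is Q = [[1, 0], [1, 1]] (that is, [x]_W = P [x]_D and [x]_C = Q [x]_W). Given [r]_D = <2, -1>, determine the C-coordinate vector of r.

<-2, 0>

First [r]_W = P [r]_D = <-2, 2>.
Then [r]_C = Q [r]_W = <-2, 0>.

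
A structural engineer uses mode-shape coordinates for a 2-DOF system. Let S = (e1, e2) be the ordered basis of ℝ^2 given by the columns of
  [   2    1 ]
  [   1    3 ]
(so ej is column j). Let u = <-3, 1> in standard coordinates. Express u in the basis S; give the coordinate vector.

We seek scalars with c_1 e1 + c_2 e2 = u; equivalently solve M c = u where the columns of M are e1, e2.
System: 2c_1 + c_2 = -3, c_1 + 3c_2 = 1; solving gives c_1 = -2, c_2 = 1.
Check: -2e1 + e2 = <-3, 1>.

<-2, 1>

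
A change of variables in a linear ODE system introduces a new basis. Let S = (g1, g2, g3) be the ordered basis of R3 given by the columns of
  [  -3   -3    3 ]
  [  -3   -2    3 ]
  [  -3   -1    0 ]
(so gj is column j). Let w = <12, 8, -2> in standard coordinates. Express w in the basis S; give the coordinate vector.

We seek scalars with c_1 g1 + ... + c_3 g3 = w; equivalently solve M c = w where the columns of M are g1, ..., g3.
Row-reducing the augmented matrix [M | w] gives c = (2, -4, 2).
Check: 2g1 - 4g2 + 2g3 = <12, 8, -2>.

<2, -4, 2>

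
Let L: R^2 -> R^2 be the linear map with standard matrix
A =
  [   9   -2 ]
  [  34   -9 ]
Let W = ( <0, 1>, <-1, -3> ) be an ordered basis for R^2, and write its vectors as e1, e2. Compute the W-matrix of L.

[[-3, 2], [2, 3]]

Let P have columns e1, e2. Then [L]_W = P^(-1) A P.
Here det P = 1, so P^(-1) is integer; computing A P first and then P^(-1)(A P) gives [[-3, 2], [2, 3]].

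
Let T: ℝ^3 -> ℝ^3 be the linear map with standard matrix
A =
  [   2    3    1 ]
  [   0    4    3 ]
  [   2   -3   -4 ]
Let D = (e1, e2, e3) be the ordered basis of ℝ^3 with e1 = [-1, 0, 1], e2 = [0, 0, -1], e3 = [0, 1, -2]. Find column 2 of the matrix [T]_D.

Column 2 of [T]_D is the D-coordinate vector of T(e2).
In standard coordinates T(e2) = A e2 = [-1, -3, 4].
Converting to D: [-1, -3, 4] = e1 + 3e2 - 3e3, so the coordinate vector is [1, 3, -3].

[1, 3, -3]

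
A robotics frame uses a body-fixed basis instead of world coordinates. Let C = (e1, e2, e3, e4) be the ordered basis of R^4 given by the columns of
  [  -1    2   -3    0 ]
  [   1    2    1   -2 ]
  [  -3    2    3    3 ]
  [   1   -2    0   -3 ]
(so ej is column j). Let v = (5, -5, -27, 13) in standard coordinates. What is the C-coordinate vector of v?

(1, -3, -4, -2)

[v]_C is the unique c with M c = v, where M has columns e1, ..., e4.
Gaussian elimination on [M | v] yields c = (1, -3, -4, -2).
Check: e1 - 3e2 - 4e3 - 2e4 = (5, -5, -27, 13).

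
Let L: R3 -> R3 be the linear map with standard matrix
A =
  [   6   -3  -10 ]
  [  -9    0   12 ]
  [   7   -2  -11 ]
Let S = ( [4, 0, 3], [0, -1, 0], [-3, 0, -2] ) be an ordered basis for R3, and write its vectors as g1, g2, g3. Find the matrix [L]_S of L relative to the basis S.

The j-th column of [L]_S is [L(gj)]_S.
L(g1) = A g1 = [-6, 0, -5] = -3g1 + 0·g2 - 2g3, so column 1 is [-3, 0, -2].
Repeating for g2, g3 and assembling the columns gives [[-3, 0, -1], [0, 0, -3], [-2, -1, -2]].

[[-3, 0, -1], [0, 0, -3], [-2, -1, -2]]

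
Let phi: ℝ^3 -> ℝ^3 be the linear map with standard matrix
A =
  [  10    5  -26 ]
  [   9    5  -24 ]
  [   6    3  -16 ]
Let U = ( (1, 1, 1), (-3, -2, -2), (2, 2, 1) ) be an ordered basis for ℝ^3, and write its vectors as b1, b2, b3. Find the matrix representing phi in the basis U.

With P the matrix whose columns are b1, ..., b3, [phi]_U = P^(-1) A P.
Column by column: phi(b1) = A b1 = (-11, -10, -7); its U-coordinates (-2, 1, -3) give column 1.
Continuing for each basis vector yields [phi]_U = [[-2, 3, 0], [1, -1, 0], [-3, 3, 2]].

[[-2, 3, 0], [1, -1, 0], [-3, 3, 2]]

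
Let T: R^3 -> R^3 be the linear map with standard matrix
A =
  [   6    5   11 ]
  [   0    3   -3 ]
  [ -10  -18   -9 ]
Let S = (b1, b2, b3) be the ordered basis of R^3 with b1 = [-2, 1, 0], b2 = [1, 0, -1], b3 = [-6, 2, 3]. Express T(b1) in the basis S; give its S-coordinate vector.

[1, 1, 1]

Compute T(b1) = A b1 = [-7, 3, 2] in standard coordinates.
Then write this in S-coordinates: solve for y in y_1 b1 + ... + y_3 b3 = [-7, 3, 2].
This gives y = [1, 1, 1], which is column 1 of [T]_S.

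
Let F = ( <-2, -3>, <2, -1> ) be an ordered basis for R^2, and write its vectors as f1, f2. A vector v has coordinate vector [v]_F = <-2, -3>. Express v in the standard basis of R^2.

<-2, 9>

The coordinates say v = -2f1 - 3f2; adding the scaled basis vectors gives <-2, 9>.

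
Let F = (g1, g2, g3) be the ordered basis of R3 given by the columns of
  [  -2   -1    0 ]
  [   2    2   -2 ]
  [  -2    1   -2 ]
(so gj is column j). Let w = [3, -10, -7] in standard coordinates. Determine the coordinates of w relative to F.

[0, -3, 2]

We seek scalars with c_1 g1 + ... + c_3 g3 = w; equivalently solve M c = w where the columns of M are g1, ..., g3.
Gaussian elimination on [M | w] yields c = (0, -3, 2).
Check: 0·g1 - 3g2 + 2g3 = [3, -10, -7].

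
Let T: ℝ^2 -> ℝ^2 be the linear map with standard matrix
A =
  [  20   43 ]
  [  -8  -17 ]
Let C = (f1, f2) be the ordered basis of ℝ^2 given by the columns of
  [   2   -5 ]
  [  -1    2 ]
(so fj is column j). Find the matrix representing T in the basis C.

With P the matrix whose columns are f1, f2, [T]_C = P^(-1) A P.
Column by column: T(f1) = A f1 = (-3, 1); its C-coordinates (1, 1) give column 1.
Continuing for each basis vector yields [T]_C = [[1, -2], [1, 2]].

[[1, -2], [1, 2]]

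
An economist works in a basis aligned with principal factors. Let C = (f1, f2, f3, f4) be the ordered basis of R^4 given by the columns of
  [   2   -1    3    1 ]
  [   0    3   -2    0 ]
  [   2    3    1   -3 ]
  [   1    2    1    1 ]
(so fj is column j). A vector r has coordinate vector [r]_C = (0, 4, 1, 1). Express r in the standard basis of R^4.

(0, 10, 10, 10)

The coordinates say r = 0·f1 + 4f2 + f3 + f4; adding the scaled basis vectors gives (0, 10, 10, 10).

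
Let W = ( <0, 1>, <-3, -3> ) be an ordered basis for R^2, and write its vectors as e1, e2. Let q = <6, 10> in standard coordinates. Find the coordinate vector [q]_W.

Write q = c_1 e1 + c_2 e2 and solve for the c_i.
System: 0c_1 - 3c_2 = 6, c_1 - 3c_2 = 10; solving gives c_1 = 4, c_2 = -2.
Check: 4e1 - 2e2 = <6, 10>.

<4, -2>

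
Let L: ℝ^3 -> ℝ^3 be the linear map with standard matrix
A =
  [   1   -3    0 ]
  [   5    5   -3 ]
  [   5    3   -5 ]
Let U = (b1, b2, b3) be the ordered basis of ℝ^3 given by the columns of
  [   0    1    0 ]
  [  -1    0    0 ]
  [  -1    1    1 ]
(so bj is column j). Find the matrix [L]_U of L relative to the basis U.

[[2, -2, 3], [3, 1, 0], [1, -3, -2]]

With P the matrix whose columns are b1, ..., b3, [L]_U = P^(-1) A P.
Column by column: L(b1) = A b1 = [3, -2, 2]; its U-coordinates [2, 3, 1] give column 1.
Continuing for each basis vector yields [L]_U = [[2, -2, 3], [3, 1, 0], [1, -3, -2]].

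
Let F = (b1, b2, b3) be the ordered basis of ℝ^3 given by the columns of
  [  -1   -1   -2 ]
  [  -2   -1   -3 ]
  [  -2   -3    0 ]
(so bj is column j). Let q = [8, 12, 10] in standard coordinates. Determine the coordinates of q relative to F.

[-2, -2, -2]

Write q = c_1 b1 + ... + c_3 b3 and solve for the c_i.
Solving this 3x3 system gives c = (-2, -2, -2).
Check: -2b1 - 2b2 - 2b3 = [8, 12, 10].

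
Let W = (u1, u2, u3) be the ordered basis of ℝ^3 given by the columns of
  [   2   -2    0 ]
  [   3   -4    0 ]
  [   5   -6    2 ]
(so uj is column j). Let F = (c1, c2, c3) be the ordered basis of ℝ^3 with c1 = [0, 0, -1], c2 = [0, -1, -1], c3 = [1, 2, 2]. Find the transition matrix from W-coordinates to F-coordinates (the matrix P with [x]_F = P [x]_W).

Column j of P is [uj]_F, since P maps W-coordinates to F-coordinates.
Expressing u1 in F: u1 = -2c1 + c2 + 2c3, so column 1 of P is [-2, 1, 2].
Doing the same for each uj gives P = [[-2, 2, -2], [1, 0, 0], [2, -2, 0]].

[[-2, 2, -2], [1, 0, 0], [2, -2, 0]]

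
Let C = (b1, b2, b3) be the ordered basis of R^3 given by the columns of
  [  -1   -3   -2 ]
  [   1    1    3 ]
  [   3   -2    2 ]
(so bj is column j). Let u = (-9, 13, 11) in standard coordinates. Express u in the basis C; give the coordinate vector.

(1, 0, 4)

We seek scalars with c_1 b1 + ... + c_3 b3 = u; equivalently solve M c = u where the columns of M are b1, ..., b3.
Row-reducing the augmented matrix [M | u] gives c = (1, 0, 4).
Check: b1 + 0·b2 + 4b3 = (-9, 13, 11).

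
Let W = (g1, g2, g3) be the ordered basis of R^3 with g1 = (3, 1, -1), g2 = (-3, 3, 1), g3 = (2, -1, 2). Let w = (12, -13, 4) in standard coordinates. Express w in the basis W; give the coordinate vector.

(-1, -3, 3)

We seek scalars with c_1 g1 + ... + c_3 g3 = w; equivalently solve M c = w where the columns of M are g1, ..., g3.
Solving this 3x3 system gives c = (-1, -3, 3).
Check: -g1 - 3g2 + 3g3 = (12, -13, 4).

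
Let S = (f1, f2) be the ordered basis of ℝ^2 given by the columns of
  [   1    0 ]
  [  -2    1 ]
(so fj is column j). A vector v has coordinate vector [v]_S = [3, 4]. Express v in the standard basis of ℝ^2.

[3, -2]

By definition v = 3f1 + 4f2.
Summing componentwise gives [3, -2].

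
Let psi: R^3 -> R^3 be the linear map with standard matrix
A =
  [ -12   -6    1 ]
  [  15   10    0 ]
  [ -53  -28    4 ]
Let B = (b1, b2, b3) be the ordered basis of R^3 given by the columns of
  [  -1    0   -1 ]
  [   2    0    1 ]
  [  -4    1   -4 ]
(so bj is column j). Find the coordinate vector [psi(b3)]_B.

(-3, 1, 1)

Compute psi(b3) = A b3 = (2, -5, 9) in standard coordinates.
Then write this in B-coordinates: solve for y in y_1 b1 + ... + y_3 b3 = (2, -5, 9).
This gives y = (-3, 1, 1), which is column 3 of [psi]_B.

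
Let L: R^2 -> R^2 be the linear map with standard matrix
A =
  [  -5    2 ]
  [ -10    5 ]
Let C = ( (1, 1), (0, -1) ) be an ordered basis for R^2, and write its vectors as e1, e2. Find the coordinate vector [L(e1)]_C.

Column 1 of [L]_C is the C-coordinate vector of L(e1).
In standard coordinates L(e1) = A e1 = (-3, -5).
Converting to C: (-3, -5) = -3e1 + 2e2, so the coordinate vector is (-3, 2).

(-3, 2)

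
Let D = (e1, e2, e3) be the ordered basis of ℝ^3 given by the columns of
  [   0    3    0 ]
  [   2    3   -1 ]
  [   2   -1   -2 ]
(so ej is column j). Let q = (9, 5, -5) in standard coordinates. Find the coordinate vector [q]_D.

(-3, 3, -2)

We seek scalars with c_1 e1 + ... + c_3 e3 = q; equivalently solve M c = q where the columns of M are e1, ..., e3.
Gaussian elimination on [M | q] yields c = (-3, 3, -2).
Check: -3e1 + 3e2 - 2e3 = (9, 5, -5).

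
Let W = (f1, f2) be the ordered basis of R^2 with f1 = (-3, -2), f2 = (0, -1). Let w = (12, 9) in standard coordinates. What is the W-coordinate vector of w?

Write w = c_1 f1 + c_2 f2 and solve for the c_i.
System: -3c_1 + 0c_2 = 12, -2c_1 - c_2 = 9; solving gives c_1 = -4, c_2 = -1.
Check: -4f1 - f2 = (12, 9).

(-4, -1)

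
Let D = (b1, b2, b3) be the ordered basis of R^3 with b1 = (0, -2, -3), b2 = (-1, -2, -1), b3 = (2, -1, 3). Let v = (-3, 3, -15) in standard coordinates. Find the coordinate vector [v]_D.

(3, -3, -3)

[v]_D is the unique c with M c = v, where M has columns b1, ..., b3.
Row-reducing the augmented matrix [M | v] gives c = (3, -3, -3).
Check: 3b1 - 3b2 - 3b3 = (-3, 3, -15).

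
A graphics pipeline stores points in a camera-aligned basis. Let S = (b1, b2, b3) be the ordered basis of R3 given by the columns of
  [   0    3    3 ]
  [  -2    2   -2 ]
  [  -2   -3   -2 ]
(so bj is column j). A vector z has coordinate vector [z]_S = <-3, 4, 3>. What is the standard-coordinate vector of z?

By definition z = -3b1 + 4b2 + 3b3.
Summing componentwise gives <21, 8, -12>.

<21, 8, -12>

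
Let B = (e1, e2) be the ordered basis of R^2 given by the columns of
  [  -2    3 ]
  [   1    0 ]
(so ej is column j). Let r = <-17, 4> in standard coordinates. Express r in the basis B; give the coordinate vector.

We seek scalars with c_1 e1 + c_2 e2 = r; equivalently solve M c = r where the columns of M are e1, e2.
System: -2c_1 + 3c_2 = -17, c_1 + 0c_2 = 4; solving gives c_1 = 4, c_2 = -3.
Check: 4e1 - 3e2 = <-17, 4>.

<4, -3>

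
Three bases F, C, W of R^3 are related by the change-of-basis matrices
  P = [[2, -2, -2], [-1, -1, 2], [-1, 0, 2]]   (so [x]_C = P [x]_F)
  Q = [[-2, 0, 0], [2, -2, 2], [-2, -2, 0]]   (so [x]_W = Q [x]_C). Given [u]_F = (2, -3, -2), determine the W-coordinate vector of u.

Apply P to get C-coordinates (14, -3, -6), then Q to get W-coordinates.
The result is [u]_W = (-28, 22, -22).

(-28, 22, -22)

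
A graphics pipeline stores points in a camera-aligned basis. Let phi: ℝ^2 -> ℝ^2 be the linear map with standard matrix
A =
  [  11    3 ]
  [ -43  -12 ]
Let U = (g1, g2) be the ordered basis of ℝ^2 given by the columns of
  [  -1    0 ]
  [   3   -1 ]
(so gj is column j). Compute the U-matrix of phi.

The j-th column of [phi]_U is [phi(gj)]_U.
phi(g1) = A g1 = [-2, 7] = 2g1 - g2, so column 1 is [2, -1].
Repeating for g2 and assembling the columns gives [[2, 3], [-1, -3]].

[[2, 3], [-1, -3]]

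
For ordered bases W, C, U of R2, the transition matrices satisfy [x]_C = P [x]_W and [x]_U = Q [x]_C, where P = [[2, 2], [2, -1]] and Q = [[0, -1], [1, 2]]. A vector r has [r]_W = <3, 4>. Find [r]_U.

Composing the changes, [r]_U = Q P [r]_W.
Q P = [[-2, 1], [6, 0]]; applying this to <3, 4> gives <-2, 18>.

<-2, 18>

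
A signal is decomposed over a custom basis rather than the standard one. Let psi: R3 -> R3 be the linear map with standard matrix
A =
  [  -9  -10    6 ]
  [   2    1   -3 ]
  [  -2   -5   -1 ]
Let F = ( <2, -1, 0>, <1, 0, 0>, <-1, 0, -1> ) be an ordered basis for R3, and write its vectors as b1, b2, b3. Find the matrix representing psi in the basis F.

[[-3, -2, -1], [-3, -3, 2], [-1, 2, -3]]

The j-th column of [psi]_F is [psi(bj)]_F.
psi(b1) = A b1 = <-8, 3, 1> = -3b1 - 3b2 - b3, so column 1 is <-3, -3, -1>.
Repeating for b2, b3 and assembling the columns gives [[-3, -2, -1], [-3, -3, 2], [-1, 2, -3]].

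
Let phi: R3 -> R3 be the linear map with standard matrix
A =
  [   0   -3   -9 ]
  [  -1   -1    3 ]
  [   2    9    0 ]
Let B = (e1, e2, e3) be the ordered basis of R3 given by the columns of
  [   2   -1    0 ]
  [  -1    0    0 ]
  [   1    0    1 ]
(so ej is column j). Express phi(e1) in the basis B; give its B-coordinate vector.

Column 1 of [phi]_B is the B-coordinate vector of phi(e1).
In standard coordinates phi(e1) = A e1 = [-6, 2, -5].
Converting to B: [-6, 2, -5] = -2e1 + 2e2 - 3e3, so the coordinate vector is [-2, 2, -3].

[-2, 2, -3]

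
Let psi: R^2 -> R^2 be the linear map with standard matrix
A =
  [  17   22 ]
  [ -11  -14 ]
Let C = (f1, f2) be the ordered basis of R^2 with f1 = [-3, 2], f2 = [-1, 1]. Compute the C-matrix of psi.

With P the matrix whose columns are f1, f2, [psi]_C = P^(-1) A P.
Column by column: psi(f1) = A f1 = [-7, 5]; its C-coordinates [2, 1] give column 1.
Continuing for each basis vector yields [psi]_C = [[2, -2], [1, 1]].

[[2, -2], [1, 1]]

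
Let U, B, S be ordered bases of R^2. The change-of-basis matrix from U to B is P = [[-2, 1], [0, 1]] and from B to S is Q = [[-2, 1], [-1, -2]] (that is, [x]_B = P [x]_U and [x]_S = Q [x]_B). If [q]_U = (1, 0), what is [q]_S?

Apply P to get B-coordinates (-2, 0), then Q to get S-coordinates.
The result is [q]_S = (4, 2).

(4, 2)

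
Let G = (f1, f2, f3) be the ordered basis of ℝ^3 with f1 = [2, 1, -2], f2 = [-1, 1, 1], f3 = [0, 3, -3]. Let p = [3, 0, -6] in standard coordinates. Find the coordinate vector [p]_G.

[p]_G is the unique c with M c = p, where M has columns f1, ..., f3.
Solving this 3x3 system gives c = (0, -3, 1).
Check: 0·f1 - 3f2 + f3 = [3, 0, -6].

[0, -3, 1]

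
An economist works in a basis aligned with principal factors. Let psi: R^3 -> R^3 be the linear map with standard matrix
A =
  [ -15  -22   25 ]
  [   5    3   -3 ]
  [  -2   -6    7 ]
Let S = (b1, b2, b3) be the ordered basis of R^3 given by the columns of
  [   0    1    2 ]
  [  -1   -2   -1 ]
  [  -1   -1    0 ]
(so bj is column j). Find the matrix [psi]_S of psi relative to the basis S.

[[0, -1, 0], [1, -2, -2], [-2, 3, -3]]

Let P have columns b1, ..., b3. Then [psi]_S = P^(-1) A P.
Here det P = -1, so P^(-1) is integer; computing A P first and then P^(-1)(A P) gives [[0, -1, 0], [1, -2, -2], [-2, 3, -3]].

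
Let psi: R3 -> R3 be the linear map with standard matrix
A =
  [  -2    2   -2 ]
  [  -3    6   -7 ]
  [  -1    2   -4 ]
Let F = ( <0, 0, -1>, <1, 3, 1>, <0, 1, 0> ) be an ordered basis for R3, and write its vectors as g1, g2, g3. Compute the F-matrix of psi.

Let P have columns g1, ..., g3. Then [psi]_F = P^(-1) A P.
Here det P = -1, so P^(-1) is integer; computing A P first and then P^(-1)(A P) gives [[-2, 1, 0], [2, 2, 2], [1, 2, 0]].

[[-2, 1, 0], [2, 2, 2], [1, 2, 0]]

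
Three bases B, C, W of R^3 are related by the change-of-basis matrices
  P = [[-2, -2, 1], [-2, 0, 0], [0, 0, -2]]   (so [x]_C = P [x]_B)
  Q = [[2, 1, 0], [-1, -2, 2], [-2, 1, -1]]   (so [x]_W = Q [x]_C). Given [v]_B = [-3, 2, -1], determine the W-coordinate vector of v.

First [v]_C = P [v]_B = [1, 6, 2].
Then [v]_W = Q [v]_C = [8, -9, 2].

[8, -9, 2]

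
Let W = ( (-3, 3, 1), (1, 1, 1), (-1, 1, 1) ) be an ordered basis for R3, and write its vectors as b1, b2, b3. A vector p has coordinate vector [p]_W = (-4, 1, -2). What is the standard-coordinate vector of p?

The coordinates say p = -4b1 + b2 - 2b3; adding the scaled basis vectors gives (15, -13, -5).

(15, -13, -5)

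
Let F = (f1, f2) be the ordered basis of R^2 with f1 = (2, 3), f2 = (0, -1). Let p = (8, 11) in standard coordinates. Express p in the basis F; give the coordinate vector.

Write p = c_1 f1 + c_2 f2 and solve for the c_i.
System: 2c_1 + 0c_2 = 8, 3c_1 - c_2 = 11; solving gives c_1 = 4, c_2 = 1.
Check: 4f1 + f2 = (8, 11).

(4, 1)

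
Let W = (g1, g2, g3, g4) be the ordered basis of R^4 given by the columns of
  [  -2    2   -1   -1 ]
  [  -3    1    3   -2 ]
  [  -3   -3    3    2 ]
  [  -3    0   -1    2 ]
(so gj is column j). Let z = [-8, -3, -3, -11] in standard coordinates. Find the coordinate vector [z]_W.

[z]_W is the unique c with M c = z, where M has columns g1, ..., g4.
Gaussian elimination on [M | z] yields c = (3, 0, 2, 0).
Check: 3g1 + 0·g2 + 2g3 + 0·g4 = [-8, -3, -3, -11].

[3, 0, 2, 0]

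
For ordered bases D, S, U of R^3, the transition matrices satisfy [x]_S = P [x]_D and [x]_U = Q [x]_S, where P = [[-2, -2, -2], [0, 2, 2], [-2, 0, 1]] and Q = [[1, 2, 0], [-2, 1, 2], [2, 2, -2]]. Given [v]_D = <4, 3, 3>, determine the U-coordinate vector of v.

<4, 42, -6>

Apply P to get S-coordinates <-20, 12, -5>, then Q to get U-coordinates.
The result is [v]_U = <4, 42, -6>.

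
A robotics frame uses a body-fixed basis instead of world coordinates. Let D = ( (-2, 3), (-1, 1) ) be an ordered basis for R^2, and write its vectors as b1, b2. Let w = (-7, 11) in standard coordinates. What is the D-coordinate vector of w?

Write w = c_1 b1 + c_2 b2 and solve for the c_i.
System: -2c_1 - c_2 = -7, 3c_1 + c_2 = 11; solving gives c_1 = 4, c_2 = -1.
Check: 4b1 - b2 = (-7, 11).

(4, -1)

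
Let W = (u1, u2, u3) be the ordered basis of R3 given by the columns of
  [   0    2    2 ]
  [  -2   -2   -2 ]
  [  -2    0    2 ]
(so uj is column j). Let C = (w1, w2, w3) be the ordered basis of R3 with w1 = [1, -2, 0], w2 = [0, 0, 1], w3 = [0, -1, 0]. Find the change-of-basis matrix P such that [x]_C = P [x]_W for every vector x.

Let M have columns uj and N have columns wj. Then for every x, N [x]_C = x = M [x]_W, so P = N^(-1) M.
Since det N = 1, N^(-1) has integer entries; multiplying gives P = [[0, 2, 2], [-2, 0, 2], [2, -2, -2]].

[[0, 2, 2], [-2, 0, 2], [2, -2, -2]]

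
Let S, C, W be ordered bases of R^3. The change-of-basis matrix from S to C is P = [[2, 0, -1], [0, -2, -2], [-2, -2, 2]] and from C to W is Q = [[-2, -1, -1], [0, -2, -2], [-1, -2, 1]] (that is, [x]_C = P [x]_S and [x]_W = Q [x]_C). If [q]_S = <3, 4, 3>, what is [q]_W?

<16, 44, 17>

Composing the changes, [q]_W = Q P [q]_S.
Q P = [[-2, 4, 2], [4, 8, 0], [-4, 2, 7]]; applying this to <3, 4, 3> gives <16, 44, 17>.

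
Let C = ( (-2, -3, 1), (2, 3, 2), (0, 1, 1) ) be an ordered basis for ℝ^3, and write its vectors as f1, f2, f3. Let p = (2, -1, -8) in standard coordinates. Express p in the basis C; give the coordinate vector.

Write p = c_1 f1 + ... + c_3 f3 and solve for the c_i.
Solving this 3x3 system gives c = (-2, -1, -4).
Check: -2f1 - f2 - 4f3 = (2, -1, -8).

(-2, -1, -4)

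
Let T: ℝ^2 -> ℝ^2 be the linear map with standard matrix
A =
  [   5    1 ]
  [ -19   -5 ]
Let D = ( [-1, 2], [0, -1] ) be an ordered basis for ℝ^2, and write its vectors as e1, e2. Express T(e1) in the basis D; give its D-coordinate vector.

[3, -3]

Column 1 of [T]_D is the D-coordinate vector of T(e1).
In standard coordinates T(e1) = A e1 = [-3, 9].
Converting to D: [-3, 9] = 3e1 - 3e2, so the coordinate vector is [3, -3].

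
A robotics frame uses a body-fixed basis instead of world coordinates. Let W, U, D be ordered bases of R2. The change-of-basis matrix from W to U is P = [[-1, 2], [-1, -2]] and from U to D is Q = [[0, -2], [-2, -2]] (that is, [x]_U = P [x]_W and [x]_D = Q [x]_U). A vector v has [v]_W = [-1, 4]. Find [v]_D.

First [v]_U = P [v]_W = [9, -7].
Then [v]_D = Q [v]_U = [14, -4].

[14, -4]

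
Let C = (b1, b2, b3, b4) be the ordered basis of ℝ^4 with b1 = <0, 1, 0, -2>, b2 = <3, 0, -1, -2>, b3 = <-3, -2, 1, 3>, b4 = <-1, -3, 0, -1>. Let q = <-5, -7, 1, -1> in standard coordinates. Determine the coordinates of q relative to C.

<1, 0, 1, 2>

Write q = c_1 b1 + ... + c_4 b4 and solve for the c_i.
Row-reducing the augmented matrix [M | q] gives c = (1, 0, 1, 2).
Check: b1 + 0·b2 + b3 + 2b4 = <-5, -7, 1, -1>.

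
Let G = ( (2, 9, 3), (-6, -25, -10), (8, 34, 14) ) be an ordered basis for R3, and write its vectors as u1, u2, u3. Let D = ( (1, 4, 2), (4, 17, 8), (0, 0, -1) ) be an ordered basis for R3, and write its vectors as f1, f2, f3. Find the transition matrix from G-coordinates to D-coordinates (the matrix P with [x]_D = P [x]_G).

Take x = uj: its G-coordinates are the j-th standard unit vector, so P e_j — column j of P — equals [uj]_D.
u1 = -2f1 + f2 + f3, giving column 1 = (-2, 1, 1); repeating for each j gives P = [[-2, -2, 0], [1, -1, 2], [1, -2, 2]].

[[-2, -2, 0], [1, -1, 2], [1, -2, 2]]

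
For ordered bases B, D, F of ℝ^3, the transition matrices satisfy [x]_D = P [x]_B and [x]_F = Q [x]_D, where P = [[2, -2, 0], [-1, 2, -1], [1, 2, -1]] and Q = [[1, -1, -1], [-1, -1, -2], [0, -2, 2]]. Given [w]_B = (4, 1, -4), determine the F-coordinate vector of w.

Composing the changes, [w]_F = Q P [w]_B.
Q P = [[2, -6, 2], [-3, -4, 3], [4, 0, 0]]; applying this to (4, 1, -4) gives (-6, -28, 16).

(-6, -28, 16)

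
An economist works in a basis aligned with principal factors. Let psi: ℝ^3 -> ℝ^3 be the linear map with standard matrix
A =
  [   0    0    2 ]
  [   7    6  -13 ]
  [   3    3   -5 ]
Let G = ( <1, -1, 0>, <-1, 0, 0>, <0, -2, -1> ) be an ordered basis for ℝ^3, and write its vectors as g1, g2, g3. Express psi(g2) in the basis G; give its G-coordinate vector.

Column 2 of [psi]_G is the G-coordinate vector of psi(g2).
In standard coordinates psi(g2) = A g2 = <0, -7, -3>.
Converting to G: <0, -7, -3> = g1 + g2 + 3g3, so the coordinate vector is <1, 1, 3>.

<1, 1, 3>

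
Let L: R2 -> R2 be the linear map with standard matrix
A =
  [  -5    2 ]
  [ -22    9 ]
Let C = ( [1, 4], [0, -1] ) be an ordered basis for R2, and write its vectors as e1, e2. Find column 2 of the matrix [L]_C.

[-2, 1]

Column 2 of [L]_C is the C-coordinate vector of L(e2).
In standard coordinates L(e2) = A e2 = [-2, -9].
Converting to C: [-2, -9] = -2e1 + e2, so the coordinate vector is [-2, 1].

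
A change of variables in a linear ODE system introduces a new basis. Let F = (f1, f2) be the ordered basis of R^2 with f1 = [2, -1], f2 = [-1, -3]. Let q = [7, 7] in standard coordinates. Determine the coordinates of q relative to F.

[q]_F is the unique c with M c = q, where M has columns f1, f2.
System: 2c_1 - c_2 = 7, -c_1 - 3c_2 = 7; solving gives c_1 = 2, c_2 = -3.
Check: 2f1 - 3f2 = [7, 7].

[2, -3]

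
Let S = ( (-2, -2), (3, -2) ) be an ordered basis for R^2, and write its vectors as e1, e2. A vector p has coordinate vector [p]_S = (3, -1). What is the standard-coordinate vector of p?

The coordinates say p = 3e1 - e2; adding the scaled basis vectors gives (-9, -4).

(-9, -4)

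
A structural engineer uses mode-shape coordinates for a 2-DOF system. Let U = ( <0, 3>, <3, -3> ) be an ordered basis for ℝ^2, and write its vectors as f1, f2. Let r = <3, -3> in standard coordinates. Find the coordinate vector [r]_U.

We seek scalars with c_1 f1 + c_2 f2 = r; equivalently solve M c = r where the columns of M are f1, f2.
System: 0c_1 + 3c_2 = 3, 3c_1 - 3c_2 = -3; solving gives c_1 = 0, c_2 = 1.
Check: 0·f1 + f2 = <3, -3>.

<0, 1>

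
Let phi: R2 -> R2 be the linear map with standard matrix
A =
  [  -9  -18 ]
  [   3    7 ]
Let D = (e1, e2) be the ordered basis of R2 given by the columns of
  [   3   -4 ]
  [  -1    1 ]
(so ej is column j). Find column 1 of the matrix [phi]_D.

[1, 3]

Column 1 of [phi]_D is the D-coordinate vector of phi(e1).
In standard coordinates phi(e1) = A e1 = [-9, 2].
Converting to D: [-9, 2] = e1 + 3e2, so the coordinate vector is [1, 3].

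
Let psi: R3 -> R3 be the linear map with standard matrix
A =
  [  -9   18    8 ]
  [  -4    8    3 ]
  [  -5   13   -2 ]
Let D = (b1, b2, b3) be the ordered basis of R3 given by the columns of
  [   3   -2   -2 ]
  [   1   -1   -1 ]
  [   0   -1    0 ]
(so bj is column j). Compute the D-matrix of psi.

[[-1, -2, 0], [2, 1, 3], [1, 0, -3]]

The j-th column of [psi]_D is [psi(bj)]_D.
psi(b1) = A b1 = <-9, -4, -2> = -b1 + 2b2 + b3, so column 1 is <-1, 2, 1>.
Repeating for b2, b3 and assembling the columns gives [[-1, -2, 0], [2, 1, 3], [1, 0, -3]].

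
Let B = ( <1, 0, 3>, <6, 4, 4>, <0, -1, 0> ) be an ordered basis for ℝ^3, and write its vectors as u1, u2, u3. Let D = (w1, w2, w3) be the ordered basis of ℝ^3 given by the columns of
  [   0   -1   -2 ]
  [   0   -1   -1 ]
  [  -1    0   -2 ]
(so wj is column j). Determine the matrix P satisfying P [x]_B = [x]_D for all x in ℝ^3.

Take x = uj: its B-coordinates are the j-th standard unit vector, so P e_j — column j of P — equals [uj]_D.
u1 = -w1 + w2 - w3, giving column 1 = <-1, 1, -1>; repeating for each j gives P = [[-1, 0, 2], [1, -2, 2], [-1, -2, -1]].

[[-1, 0, 2], [1, -2, 2], [-1, -2, -1]]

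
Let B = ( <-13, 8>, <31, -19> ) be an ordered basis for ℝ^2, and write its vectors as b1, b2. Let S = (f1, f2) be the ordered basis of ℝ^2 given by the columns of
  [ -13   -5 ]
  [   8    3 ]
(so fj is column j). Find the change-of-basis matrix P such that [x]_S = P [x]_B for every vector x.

[[1, -2], [0, -1]]

Take x = bj: its B-coordinates are the j-th standard unit vector, so P e_j — column j of P — equals [bj]_S.
b1 = f1 + 0·f2, giving column 1 = <1, 0>; repeating for each j gives P = [[1, -2], [0, -1]].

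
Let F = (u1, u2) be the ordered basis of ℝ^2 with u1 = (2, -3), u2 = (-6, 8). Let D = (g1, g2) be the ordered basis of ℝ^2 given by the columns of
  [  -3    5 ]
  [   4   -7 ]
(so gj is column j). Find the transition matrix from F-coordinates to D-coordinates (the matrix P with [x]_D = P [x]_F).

[[1, 2], [1, 0]]

Column j of P is [uj]_D, since P maps F-coordinates to D-coordinates.
Expressing u1 in D: u1 = g1 + g2, so column 1 of P is (1, 1).
Doing the same for each uj gives P = [[1, 2], [1, 0]].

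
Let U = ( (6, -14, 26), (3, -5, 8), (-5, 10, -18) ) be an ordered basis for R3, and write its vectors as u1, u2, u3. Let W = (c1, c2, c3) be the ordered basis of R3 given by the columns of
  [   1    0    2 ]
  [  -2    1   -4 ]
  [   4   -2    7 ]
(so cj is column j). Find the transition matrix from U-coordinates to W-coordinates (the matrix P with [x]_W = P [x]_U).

[[2, -1, -1], [-2, 1, 0], [2, 2, -2]]

Take x = uj: its U-coordinates are the j-th standard unit vector, so P e_j — column j of P — equals [uj]_W.
u1 = 2c1 - 2c2 + 2c3, giving column 1 = (2, -2, 2); repeating for each j gives P = [[2, -1, -1], [-2, 1, 0], [2, 2, -2]].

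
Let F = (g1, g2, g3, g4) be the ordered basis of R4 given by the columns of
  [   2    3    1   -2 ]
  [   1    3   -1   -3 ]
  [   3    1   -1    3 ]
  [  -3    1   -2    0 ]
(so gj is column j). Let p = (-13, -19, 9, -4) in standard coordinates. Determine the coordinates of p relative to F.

(0, -2, 1, 4)

We seek scalars with c_1 g1 + ... + c_4 g4 = p; equivalently solve M c = p where the columns of M are g1, ..., g4.
Gaussian elimination on [M | p] yields c = (0, -2, 1, 4).
Check: 0·g1 - 2g2 + g3 + 4g4 = (-13, -19, 9, -4).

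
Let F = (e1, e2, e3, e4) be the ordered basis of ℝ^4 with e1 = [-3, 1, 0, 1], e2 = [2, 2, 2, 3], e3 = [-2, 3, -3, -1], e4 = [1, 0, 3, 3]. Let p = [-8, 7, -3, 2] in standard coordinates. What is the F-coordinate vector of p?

[4, 3, -1, -4]

Write p = c_1 e1 + ... + c_4 e4 and solve for the c_i.
Row-reducing the augmented matrix [M | p] gives c = (4, 3, -1, -4).
Check: 4e1 + 3e2 - e3 - 4e4 = [-8, 7, -3, 2].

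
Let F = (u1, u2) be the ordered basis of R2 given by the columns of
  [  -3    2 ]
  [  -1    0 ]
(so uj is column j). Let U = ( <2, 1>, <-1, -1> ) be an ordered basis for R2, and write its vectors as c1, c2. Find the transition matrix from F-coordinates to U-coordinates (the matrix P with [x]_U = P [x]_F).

Take x = uj: its F-coordinates are the j-th standard unit vector, so P e_j — column j of P — equals [uj]_U.
u1 = -2c1 - c2, giving column 1 = <-2, -1>; repeating for each j gives P = [[-2, 2], [-1, 2]].

[[-2, 2], [-1, 2]]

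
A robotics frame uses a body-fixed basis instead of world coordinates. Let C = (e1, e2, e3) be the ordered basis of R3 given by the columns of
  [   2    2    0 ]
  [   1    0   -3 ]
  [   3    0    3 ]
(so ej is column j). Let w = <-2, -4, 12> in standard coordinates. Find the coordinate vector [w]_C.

<2, -3, 2>

Write w = c_1 e1 + ... + c_3 e3 and solve for the c_i.
Gaussian elimination on [M | w] yields c = (2, -3, 2).
Check: 2e1 - 3e2 + 2e3 = <-2, -4, 12>.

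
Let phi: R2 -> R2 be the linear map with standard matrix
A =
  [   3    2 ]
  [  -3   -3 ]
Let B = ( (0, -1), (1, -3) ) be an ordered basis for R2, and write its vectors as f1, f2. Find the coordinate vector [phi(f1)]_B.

(3, -2)

Column 1 of [phi]_B is the B-coordinate vector of phi(f1).
In standard coordinates phi(f1) = A f1 = (-2, 3).
Converting to B: (-2, 3) = 3f1 - 2f2, so the coordinate vector is (3, -2).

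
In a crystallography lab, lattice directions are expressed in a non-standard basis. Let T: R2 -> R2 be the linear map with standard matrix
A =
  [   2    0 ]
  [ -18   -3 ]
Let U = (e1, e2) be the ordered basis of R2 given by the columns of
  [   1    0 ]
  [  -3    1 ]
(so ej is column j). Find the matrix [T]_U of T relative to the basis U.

Let P have columns e1, e2. Then [T]_U = P^(-1) A P.
Here det P = 1, so P^(-1) is integer; computing A P first and then P^(-1)(A P) gives [[2, 0], [-3, -3]].

[[2, 0], [-3, -3]]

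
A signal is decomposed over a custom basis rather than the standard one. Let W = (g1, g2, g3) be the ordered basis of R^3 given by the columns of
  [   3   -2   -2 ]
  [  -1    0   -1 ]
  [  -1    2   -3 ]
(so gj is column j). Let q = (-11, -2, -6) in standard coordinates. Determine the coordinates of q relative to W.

(-1, 1, 3)

[q]_W is the unique c with M c = q, where M has columns g1, ..., g3.
Gaussian elimination on [M | q] yields c = (-1, 1, 3).
Check: -g1 + g2 + 3g3 = (-11, -2, -6).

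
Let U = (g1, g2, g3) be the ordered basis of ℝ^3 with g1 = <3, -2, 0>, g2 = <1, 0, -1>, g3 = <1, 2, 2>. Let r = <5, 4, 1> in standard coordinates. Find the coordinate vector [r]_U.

<0, 3, 2>

[r]_U is the unique c with M c = r, where M has columns g1, ..., g3.
Gaussian elimination on [M | r] yields c = (0, 3, 2).
Check: 0·g1 + 3g2 + 2g3 = <5, 4, 1>.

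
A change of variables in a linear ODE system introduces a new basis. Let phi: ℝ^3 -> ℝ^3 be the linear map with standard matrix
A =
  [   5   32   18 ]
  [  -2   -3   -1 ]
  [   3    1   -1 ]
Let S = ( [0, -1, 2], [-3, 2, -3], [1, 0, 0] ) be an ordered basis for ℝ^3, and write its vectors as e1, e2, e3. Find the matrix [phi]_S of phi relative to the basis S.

Let P have columns e1, ..., e3. Then [phi]_S = P^(-1) A P.
Here det P = -1, so P^(-1) is integer; computing A P first and then P^(-1)(A P) gives [[-3, 1, 0], [-1, 2, -1], [1, 1, 2]].

[[-3, 1, 0], [-1, 2, -1], [1, 1, 2]]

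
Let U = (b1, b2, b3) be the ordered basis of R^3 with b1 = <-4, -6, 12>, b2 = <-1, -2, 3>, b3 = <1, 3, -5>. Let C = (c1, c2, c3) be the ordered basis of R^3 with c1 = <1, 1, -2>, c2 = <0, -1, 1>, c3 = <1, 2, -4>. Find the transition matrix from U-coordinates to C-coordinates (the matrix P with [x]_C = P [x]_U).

Column j of P is [bj]_C, since P maps U-coordinates to C-coordinates.
Expressing b1 in C: b1 = -2c1 + 0·c2 - 2c3, so column 1 of P is <-2, 0, -2>.
Doing the same for each bj gives P = [[-2, -1, 0], [0, 1, -1], [-2, 0, 1]].

[[-2, -1, 0], [0, 1, -1], [-2, 0, 1]]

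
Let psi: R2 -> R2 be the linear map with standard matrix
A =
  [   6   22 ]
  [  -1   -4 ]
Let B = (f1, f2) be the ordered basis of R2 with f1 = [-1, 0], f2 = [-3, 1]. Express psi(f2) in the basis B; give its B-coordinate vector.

Column 2 of [psi]_B is the B-coordinate vector of psi(f2).
In standard coordinates psi(f2) = A f2 = [4, -1].
Converting to B: [4, -1] = -f1 - f2, so the coordinate vector is [-1, -1].

[-1, -1]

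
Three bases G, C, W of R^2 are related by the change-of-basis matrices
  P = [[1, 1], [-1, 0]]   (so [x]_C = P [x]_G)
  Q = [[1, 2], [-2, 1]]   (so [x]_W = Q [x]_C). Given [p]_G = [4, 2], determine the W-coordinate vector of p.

Apply P to get C-coordinates [6, -4], then Q to get W-coordinates.
The result is [p]_W = [-2, -16].

[-2, -16]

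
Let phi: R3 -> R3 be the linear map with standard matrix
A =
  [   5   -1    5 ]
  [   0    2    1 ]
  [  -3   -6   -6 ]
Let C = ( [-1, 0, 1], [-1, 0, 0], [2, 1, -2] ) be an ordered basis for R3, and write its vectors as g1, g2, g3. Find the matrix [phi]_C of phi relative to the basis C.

The j-th column of [phi]_C is [phi(gj)]_C.
phi(g1) = A g1 = [0, 1, -3] = -g1 + 3g2 + g3, so column 1 is [-1, 3, 1].
Repeating for g2, g3 and assembling the columns gives [[-1, 3, 0], [3, 2, 1], [1, 0, 0]].

[[-1, 3, 0], [3, 2, 1], [1, 0, 0]]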